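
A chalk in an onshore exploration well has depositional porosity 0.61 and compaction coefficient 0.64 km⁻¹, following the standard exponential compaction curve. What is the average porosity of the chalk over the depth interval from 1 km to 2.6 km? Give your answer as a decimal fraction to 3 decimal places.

0.201

⟨φ⟩ = (1/(z₂−z₁)) ∫ φ₀ e^(−kz) dz = φ₀·(e^(−k·z₁) − e^(−k·z₂)) / (k·(z₂−z₁))
e^(−0.64×1) = 0.5273; e^(−0.64×2.6) = 0.1894
⟨φ⟩ = 0.61 × (0.5273 − 0.1894) / (0.64 × 1.6) = 0.61 × 0.3300 = 0.2013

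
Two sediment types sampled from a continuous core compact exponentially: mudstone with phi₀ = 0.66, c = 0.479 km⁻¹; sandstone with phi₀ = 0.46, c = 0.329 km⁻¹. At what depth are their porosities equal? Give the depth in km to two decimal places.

2.41 km

Set phi₀ₐ e^(−cₐz) = phi₀ᵦ e^(−cᵦz) ⇒ ln(phi₀ₐ/phi₀ᵦ) = (cₐ − cᵦ)·z
z = ln(0.66/0.46) / (0.479 − 0.329) = 0.3610 / 0.15 = 2.407 km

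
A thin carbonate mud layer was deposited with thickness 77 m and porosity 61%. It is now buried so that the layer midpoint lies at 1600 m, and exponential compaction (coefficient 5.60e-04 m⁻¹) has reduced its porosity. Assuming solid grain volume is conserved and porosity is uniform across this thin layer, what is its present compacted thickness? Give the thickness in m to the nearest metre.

Working in km (1 km = 1000 m; k in km⁻¹ = k in m⁻¹ × 1000):
Porosity at 1.6 km: n = 0.61·exp(−0.56×1.6) = 0.2490
Solid-volume conservation: h(1−n) = h₀(1−n₀) ⇒ h = h₀·(1−n₀)/(1−n)
h = 0.077 × (1 − 0.61)/(1 − 0.2490) = 0.077 × 0.5193 = 0.0400 km

40 m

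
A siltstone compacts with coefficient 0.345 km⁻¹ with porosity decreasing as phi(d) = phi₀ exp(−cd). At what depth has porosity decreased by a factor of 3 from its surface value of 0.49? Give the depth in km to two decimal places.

phi/phi₀ = 1/3 ⇒ exp(−c·d) = 1/3 ⇒ d = ln(3) / c
d = 1.0986 / 0.345 = 3.184 km

3.18 km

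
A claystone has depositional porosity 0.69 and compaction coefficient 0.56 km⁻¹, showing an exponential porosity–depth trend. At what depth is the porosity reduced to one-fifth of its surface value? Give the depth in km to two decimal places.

n/n₀ = 1/5 ⇒ exp(−k·z) = 1/5 ⇒ z = ln(5) / k
z = 1.6094 / 0.56 = 2.874 km

2.87 km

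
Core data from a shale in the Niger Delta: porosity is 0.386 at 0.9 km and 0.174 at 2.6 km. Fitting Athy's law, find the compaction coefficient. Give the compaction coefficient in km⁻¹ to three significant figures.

Athy: n(z) = n₀ e^(−βz) ⇒ n₁/n₂ = e^{β(z₂−z₁)} ⇒ β = ln(n₁/n₂)/(z₂−z₁)
β = ln(0.386/0.174) / (2.6 − 0.9) = ln(2.218) / 1.7 = 0.7968 / 1.7 = 0.4687 km⁻¹

0.469 km⁻¹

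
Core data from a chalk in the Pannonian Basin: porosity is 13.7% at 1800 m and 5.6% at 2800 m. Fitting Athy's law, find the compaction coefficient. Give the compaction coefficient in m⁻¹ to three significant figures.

0.000895 m⁻¹

Working in km (1 km = 1000 m; k in km⁻¹ = k in m⁻¹ × 1000):
Athy: phi(Z) = phi₀ e^(−kZ) ⇒ phi₁/phi₂ = e^{k(Z₂−Z₁)} ⇒ k = ln(phi₁/phi₂)/(Z₂−Z₁)
k = ln(0.137/0.056) / (2.8 − 1.8) = ln(2.446) / 1 = 0.8946 / 1 = 0.8946 km⁻¹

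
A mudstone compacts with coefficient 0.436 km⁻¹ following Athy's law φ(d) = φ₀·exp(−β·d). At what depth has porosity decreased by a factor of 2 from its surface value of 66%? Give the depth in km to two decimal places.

1.59 km

φ/φ₀ = 1/2 ⇒ exp(−β·d) = 1/2 ⇒ d = ln(2) / β
d = 0.6931 / 0.436 = 1.590 km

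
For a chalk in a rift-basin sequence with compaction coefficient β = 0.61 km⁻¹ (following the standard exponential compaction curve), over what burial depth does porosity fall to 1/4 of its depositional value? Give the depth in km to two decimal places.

n/n₀ = 1/4 ⇒ exp(−β·d) = 1/4 ⇒ d = ln(4) / β
d = 1.3863 / 0.61 = 2.273 km

2.27 km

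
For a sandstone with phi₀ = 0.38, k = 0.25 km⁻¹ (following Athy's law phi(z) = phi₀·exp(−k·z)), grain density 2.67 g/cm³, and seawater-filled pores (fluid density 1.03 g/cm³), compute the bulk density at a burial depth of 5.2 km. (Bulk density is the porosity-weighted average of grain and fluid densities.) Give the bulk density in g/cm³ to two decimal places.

Porosity at depth: phi = 0.38·exp(−0.25×5.2) = 0.38×0.2725 = 0.1036
Bulk density: ρ_b = (1−phi)ρ_g + phi·ρ_f = 0.8964×2.67 + 0.1036×1.03
       = 2.393 + 0.107 = 2.500 g/cm³

2.50 g/cm³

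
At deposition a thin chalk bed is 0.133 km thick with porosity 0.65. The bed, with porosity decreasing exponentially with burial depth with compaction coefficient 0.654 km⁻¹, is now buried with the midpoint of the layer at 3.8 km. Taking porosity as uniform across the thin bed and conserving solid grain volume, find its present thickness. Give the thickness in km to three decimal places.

Porosity at 3.8 km: n = 0.65·exp(−0.654×3.8) = 0.0542
Solid-volume conservation: h(1−n) = h₀(1−n₀) ⇒ h = h₀·(1−n₀)/(1−n)
h = 0.133 × (1 − 0.65)/(1 − 0.0542) = 0.133 × 0.3700 = 0.0492 km

0.049 km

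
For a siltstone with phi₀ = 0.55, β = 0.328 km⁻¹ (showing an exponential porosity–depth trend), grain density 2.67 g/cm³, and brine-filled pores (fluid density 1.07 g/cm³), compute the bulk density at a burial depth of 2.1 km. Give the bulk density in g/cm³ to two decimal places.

2.23 g/cm³

Porosity at depth: phi = 0.55·exp(−0.328×2.1) = 0.55×0.5022 = 0.2762
Bulk density: ρ_b = (1−phi)ρ_g + phi·ρ_f = 0.7238×2.67 + 0.2762×1.07
       = 1.933 + 0.296 = 2.228 g/cm³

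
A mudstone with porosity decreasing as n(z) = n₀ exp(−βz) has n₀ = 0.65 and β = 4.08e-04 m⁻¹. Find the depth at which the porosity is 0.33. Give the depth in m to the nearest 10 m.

1660 m

Working in km (1 km = 1000 m; β in km⁻¹ = β in m⁻¹ × 1000):
Invert Athy's law: z = ln(n₀/n) / β
z = ln(0.65/0.33) / 0.408 = ln(1.97) / 0.408 = 0.6779 / 0.408 = 1.661 km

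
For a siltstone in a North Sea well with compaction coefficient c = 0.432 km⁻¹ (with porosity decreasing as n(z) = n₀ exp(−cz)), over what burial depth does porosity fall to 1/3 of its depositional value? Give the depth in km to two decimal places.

2.54 km

n/n₀ = 1/3 ⇒ exp(−c·z) = 1/3 ⇒ z = ln(3) / c
z = 1.0986 / 0.432 = 2.543 km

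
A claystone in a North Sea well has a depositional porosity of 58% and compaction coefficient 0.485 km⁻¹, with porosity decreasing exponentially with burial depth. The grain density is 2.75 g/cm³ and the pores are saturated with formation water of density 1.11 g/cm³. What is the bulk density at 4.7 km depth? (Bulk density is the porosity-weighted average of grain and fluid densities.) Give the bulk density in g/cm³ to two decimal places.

Porosity at depth: n = 0.58·exp(−0.485×4.7) = 0.58×0.1023 = 0.0594
Bulk density: ρ_b = (1−n)ρ_g + n·ρ_f = 0.9406×2.75 + 0.0594×1.11
       = 2.587 + 0.066 = 2.653 g/cm³

2.65 g/cm³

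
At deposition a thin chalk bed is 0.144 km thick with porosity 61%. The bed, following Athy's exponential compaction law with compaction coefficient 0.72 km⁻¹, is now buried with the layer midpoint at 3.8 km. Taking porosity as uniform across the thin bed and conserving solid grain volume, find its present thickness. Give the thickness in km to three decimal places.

Porosity at 3.8 km: phi = 0.61·exp(−0.72×3.8) = 0.0395
Solid-volume conservation: h(1−phi) = h₀(1−phi₀) ⇒ h = h₀·(1−phi₀)/(1−phi)
h = 0.144 × (1 − 0.61)/(1 − 0.0395) = 0.144 × 0.4061 = 0.0585 km

0.058 km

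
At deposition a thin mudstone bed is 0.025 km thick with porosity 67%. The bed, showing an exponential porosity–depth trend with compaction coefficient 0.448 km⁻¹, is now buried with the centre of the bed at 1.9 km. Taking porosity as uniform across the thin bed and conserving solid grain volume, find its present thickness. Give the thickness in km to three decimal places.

0.012 km

Porosity at 1.9 km: n = 0.67·exp(−0.448×1.9) = 0.2860
Solid-volume conservation: h(1−n) = h₀(1−n₀) ⇒ h = h₀·(1−n₀)/(1−n)
h = 0.025 × (1 − 0.67)/(1 − 0.2860) = 0.025 × 0.4622 = 0.0116 km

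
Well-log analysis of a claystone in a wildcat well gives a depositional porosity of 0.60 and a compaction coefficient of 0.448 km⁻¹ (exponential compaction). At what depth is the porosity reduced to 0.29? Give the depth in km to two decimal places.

1.62 km

Invert Athy's law: d = ln(φ₀/φ) / β
d = ln(0.6/0.29) / 0.448 = ln(2.069) / 0.448 = 0.7270 / 0.448 = 1.623 km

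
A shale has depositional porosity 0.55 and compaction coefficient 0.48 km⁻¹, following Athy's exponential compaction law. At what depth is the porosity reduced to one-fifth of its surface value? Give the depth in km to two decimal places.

φ/φ₀ = 1/5 ⇒ exp(−β·z) = 1/5 ⇒ z = ln(5) / β
z = 1.6094 / 0.48 = 3.353 km

3.35 km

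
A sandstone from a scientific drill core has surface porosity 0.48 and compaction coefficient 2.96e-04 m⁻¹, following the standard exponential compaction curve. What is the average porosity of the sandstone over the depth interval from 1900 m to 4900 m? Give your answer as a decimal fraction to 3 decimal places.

Working in km (1 km = 1000 m; c in km⁻¹ = c in m⁻¹ × 1000):
⟨n⟩ = (1/(Z₂−Z₁)) ∫ n₀ e^(−cZ) dZ = n₀·(e^(−c·Z₁) − e^(−c·Z₂)) / (c·(Z₂−Z₁))
e^(−0.296×1.9) = 0.5698; e^(−0.296×4.9) = 0.2345
⟨n⟩ = 0.48 × (0.5698 − 0.2345) / (0.296 × 3) = 0.48 × 0.3777 = 0.1813

0.181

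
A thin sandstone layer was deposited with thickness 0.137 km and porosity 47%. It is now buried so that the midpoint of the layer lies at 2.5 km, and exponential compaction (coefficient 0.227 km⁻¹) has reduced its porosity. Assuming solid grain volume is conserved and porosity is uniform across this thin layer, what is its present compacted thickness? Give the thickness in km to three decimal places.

0.099 km

Porosity at 2.5 km: φ = 0.47·exp(−0.227×2.5) = 0.2665
Solid-volume conservation: h(1−φ) = h₀(1−φ₀) ⇒ h = h₀·(1−φ₀)/(1−φ)
h = 0.137 × (1 − 0.47)/(1 − 0.2665) = 0.137 × 0.7225 = 0.0990 km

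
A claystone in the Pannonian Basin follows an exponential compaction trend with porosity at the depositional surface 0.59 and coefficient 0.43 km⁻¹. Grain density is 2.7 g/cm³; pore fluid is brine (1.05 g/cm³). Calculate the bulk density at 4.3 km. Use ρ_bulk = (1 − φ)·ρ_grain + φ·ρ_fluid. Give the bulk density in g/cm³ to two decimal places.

2.55 g/cm³

Porosity at depth: phi = 0.59·exp(−0.43×4.3) = 0.59×0.1574 = 0.0929
Bulk density: ρ_b = (1−phi)ρ_g + phi·ρ_f = 0.9071×2.7 + 0.0929×1.05
       = 2.449 + 0.098 = 2.547 g/cm³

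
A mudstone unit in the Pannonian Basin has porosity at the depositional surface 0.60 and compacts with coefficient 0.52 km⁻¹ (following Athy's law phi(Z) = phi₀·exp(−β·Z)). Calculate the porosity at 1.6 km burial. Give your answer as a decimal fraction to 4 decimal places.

0.2611

phi = phi₀·exp(−β·Z) = 0.6 × exp(−0.52 × 1.6) = 0.6 × exp(−0.832)
  = 0.6 × 0.4352 = 0.2611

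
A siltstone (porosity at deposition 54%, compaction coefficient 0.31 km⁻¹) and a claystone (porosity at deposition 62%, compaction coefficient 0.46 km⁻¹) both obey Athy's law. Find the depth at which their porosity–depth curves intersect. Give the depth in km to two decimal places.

0.92 km

Set n₀ₐ e^(−cₐZ) = n₀ᵦ e^(−cᵦZ) ⇒ ln(n₀ₐ/n₀ᵦ) = (cₐ − cᵦ)·Z
Z = ln(0.54/0.62) / (0.31 − 0.46) = -0.1382 / -0.15 = 0.921 km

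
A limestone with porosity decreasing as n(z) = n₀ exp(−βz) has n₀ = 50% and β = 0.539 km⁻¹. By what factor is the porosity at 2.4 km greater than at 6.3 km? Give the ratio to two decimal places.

n(z₁)/n(z₂) = e^(−β·z₁)/e^(−β·z₂) = e^{β(z₂−z₁)}
= exp(0.539 × 3.9) = exp(2.102) = 8.1833

8.18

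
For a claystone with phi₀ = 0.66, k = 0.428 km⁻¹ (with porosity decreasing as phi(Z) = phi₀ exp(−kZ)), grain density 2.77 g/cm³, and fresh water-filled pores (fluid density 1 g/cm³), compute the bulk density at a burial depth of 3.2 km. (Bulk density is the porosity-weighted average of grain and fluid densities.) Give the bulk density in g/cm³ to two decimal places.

2.47 g/cm³

Porosity at depth: phi = 0.66·exp(−0.428×3.2) = 0.66×0.2542 = 0.1678
Bulk density: ρ_b = (1−phi)ρ_g + phi·ρ_f = 0.8322×2.77 + 0.1678×1
       = 2.305 + 0.168 = 2.473 g/cm³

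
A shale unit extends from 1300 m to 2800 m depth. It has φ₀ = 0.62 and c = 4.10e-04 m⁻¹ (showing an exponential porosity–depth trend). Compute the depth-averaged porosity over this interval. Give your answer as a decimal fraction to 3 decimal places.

Working in km (1 km = 1000 m; c in km⁻¹ = c in m⁻¹ × 1000):
⟨φ⟩ = (1/(z₂−z₁)) ∫ φ₀ e^(−cz) dz = φ₀·(e^(−c·z₁) − e^(−c·z₂)) / (c·(z₂−z₁))
e^(−0.41×1.3) = 0.5868; e^(−0.41×2.8) = 0.3173
⟨φ⟩ = 0.62 × (0.5868 − 0.3173) / (0.41 × 1.5) = 0.62 × 0.4383 = 0.2718

0.272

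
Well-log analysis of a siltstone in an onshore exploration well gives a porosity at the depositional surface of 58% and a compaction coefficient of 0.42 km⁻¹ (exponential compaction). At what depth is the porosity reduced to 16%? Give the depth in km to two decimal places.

3.07 km

Invert Athy's law: z = ln(n₀/n) / k
z = ln(0.58/0.16) / 0.42 = ln(3.625) / 0.42 = 1.2879 / 0.42 = 3.066 km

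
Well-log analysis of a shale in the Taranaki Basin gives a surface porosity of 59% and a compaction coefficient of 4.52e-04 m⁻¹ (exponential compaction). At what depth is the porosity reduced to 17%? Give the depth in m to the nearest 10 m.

2750 m

Working in km (1 km = 1000 m; k in km⁻¹ = k in m⁻¹ × 1000):
Invert Athy's law: z = ln(n₀/n) / k
z = ln(0.59/0.17) / 0.452 = ln(3.471) / 0.452 = 1.2443 / 0.452 = 2.753 km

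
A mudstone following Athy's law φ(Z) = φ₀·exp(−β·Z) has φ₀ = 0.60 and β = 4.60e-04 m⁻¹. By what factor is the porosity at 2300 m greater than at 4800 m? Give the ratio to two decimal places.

3.16

Working in km (1 km = 1000 m; β in km⁻¹ = β in m⁻¹ × 1000):
φ(Z₁)/φ(Z₂) = e^(−β·Z₁)/e^(−β·Z₂) = e^{β(Z₂−Z₁)}
= exp(0.46 × 2.5) = exp(1.15) = 3.1582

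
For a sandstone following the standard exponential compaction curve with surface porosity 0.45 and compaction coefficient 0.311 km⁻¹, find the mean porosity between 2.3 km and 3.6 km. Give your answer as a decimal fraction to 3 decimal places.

0.181

⟨n⟩ = (1/(z₂−z₁)) ∫ n₀ e^(−kz) dz = n₀·(e^(−k·z₁) − e^(−k·z₂)) / (k·(z₂−z₁))
e^(−0.311×2.3) = 0.4890; e^(−0.311×3.6) = 0.3264
⟨n⟩ = 0.45 × (0.4890 − 0.3264) / (0.311 × 1.3) = 0.45 × 0.4023 = 0.1810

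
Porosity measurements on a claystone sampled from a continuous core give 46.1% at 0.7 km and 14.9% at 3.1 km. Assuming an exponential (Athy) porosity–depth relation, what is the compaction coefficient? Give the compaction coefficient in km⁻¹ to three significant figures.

0.471 km⁻¹

Athy: φ(Z) = φ₀ e^(−kZ) ⇒ φ₁/φ₂ = e^{k(Z₂−Z₁)} ⇒ k = ln(φ₁/φ₂)/(Z₂−Z₁)
k = ln(0.461/0.149) / (3.1 − 0.7) = ln(3.094) / 2.4 = 1.1295 / 2.4 = 0.4706 km⁻¹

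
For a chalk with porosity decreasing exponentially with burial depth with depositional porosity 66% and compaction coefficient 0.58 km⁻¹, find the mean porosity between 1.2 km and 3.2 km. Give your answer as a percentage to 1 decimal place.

⟨n⟩ = (1/(z₂−z₁)) ∫ n₀ e^(−cz) dz = n₀·(e^(−c·z₁) − e^(−c·z₂)) / (c·(z₂−z₁))
e^(−0.58×1.2) = 0.4986; e^(−0.58×3.2) = 0.1563
⟨n⟩ = 0.66 × (0.4986 − 0.1563) / (0.58 × 2) = 0.66 × 0.2951 = 0.1947

19.5%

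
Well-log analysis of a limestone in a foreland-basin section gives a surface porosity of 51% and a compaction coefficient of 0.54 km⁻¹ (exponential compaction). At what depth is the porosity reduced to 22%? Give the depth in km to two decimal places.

Invert Athy's law: d = ln(n₀/n) / k
d = ln(0.51/0.22) / 0.54 = ln(2.318) / 0.54 = 0.8408 / 0.54 = 1.557 km

1.56 km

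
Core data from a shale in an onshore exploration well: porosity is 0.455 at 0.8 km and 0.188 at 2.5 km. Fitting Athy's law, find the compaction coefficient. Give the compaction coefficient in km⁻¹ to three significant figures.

Athy: n(z) = n₀ e^(−βz) ⇒ n₁/n₂ = e^{β(z₂−z₁)} ⇒ β = ln(n₁/n₂)/(z₂−z₁)
β = ln(0.455/0.188) / (2.5 − 0.8) = ln(2.42) / 1.7 = 0.8839 / 1.7 = 0.5199 km⁻¹

0.520 km⁻¹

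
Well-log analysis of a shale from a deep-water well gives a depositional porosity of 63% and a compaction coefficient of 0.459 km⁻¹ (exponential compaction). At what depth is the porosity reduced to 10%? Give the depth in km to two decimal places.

4.01 km

Invert Athy's law: Z = ln(φ₀/φ) / β
Z = ln(0.63/0.1) / 0.459 = ln(6.3) / 0.459 = 1.8405 / 0.459 = 4.010 km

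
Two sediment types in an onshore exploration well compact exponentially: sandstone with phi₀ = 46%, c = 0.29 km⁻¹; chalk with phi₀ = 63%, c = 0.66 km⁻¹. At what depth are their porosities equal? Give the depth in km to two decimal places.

Set phi₀ₐ e^(−cₐZ) = phi₀ᵦ e^(−cᵦZ) ⇒ ln(phi₀ₐ/phi₀ᵦ) = (cₐ − cᵦ)·Z
Z = ln(0.46/0.63) / (0.29 − 0.66) = -0.3145 / -0.37 = 0.850 km

0.85 km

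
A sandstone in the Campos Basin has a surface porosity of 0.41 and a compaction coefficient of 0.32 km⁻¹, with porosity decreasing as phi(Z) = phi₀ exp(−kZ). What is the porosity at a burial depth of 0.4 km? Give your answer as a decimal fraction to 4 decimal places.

0.3607

phi = phi₀·exp(−k·Z) = 0.41 × exp(−0.32 × 0.4) = 0.41 × exp(−0.128)
  = 0.41 × 0.8799 = 0.3607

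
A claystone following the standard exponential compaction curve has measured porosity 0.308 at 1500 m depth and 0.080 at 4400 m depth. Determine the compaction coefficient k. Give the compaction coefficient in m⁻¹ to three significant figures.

Working in km (1 km = 1000 m; k in km⁻¹ = k in m⁻¹ × 1000):
Athy: φ(d) = φ₀ e^(−kd) ⇒ φ₁/φ₂ = e^{k(d₂−d₁)} ⇒ k = ln(φ₁/φ₂)/(d₂−d₁)
k = ln(0.308/0.08) / (4.4 − 1.5) = ln(3.85) / 2.9 = 1.3481 / 2.9 = 0.4649 km⁻¹

0.000465 m⁻¹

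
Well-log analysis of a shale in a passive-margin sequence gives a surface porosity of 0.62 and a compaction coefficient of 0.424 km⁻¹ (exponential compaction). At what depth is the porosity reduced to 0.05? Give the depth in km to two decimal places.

Invert Athy's law: z = ln(n₀/n) / c
z = ln(0.62/0.05) / 0.424 = ln(12.4) / 0.424 = 2.5177 / 0.424 = 5.938 km

5.94 km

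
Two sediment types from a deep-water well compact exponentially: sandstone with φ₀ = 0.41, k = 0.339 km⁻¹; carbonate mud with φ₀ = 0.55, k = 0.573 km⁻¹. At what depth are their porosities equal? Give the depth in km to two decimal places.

Set φ₀ₐ e^(−kₐZ) = φ₀ᵦ e^(−kᵦZ) ⇒ ln(φ₀ₐ/φ₀ᵦ) = (kₐ − kᵦ)·Z
Z = ln(0.41/0.55) / (0.339 − 0.573) = -0.2938 / -0.234 = 1.255 km

1.26 km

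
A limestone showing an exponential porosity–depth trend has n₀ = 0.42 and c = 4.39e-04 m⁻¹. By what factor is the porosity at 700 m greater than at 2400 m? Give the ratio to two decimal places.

Working in km (1 km = 1000 m; c in km⁻¹ = c in m⁻¹ × 1000):
n(d₁)/n(d₂) = e^(−c·d₁)/e^(−c·d₂) = e^{c(d₂−d₁)}
= exp(0.439 × 1.7) = exp(0.7463) = 2.1092

2.11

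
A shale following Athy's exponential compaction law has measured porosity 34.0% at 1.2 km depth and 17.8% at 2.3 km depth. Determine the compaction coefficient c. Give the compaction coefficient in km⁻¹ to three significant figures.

0.588 km⁻¹

Athy: φ(d) = φ₀ e^(−cd) ⇒ φ₁/φ₂ = e^{c(d₂−d₁)} ⇒ c = ln(φ₁/φ₂)/(d₂−d₁)
c = ln(0.34/0.178) / (2.3 − 1.2) = ln(1.91) / 1.1 = 0.6472 / 1.1 = 0.5883 km⁻¹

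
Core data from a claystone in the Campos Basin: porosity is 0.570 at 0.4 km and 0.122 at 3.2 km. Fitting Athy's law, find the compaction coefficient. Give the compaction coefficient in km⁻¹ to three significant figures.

Athy: n(Z) = n₀ e^(−kZ) ⇒ n₁/n₂ = e^{k(Z₂−Z₁)} ⇒ k = ln(n₁/n₂)/(Z₂−Z₁)
k = ln(0.57/0.122) / (3.2 − 0.4) = ln(4.672) / 2.8 = 1.5416 / 2.8 = 0.5506 km⁻¹

0.551 km⁻¹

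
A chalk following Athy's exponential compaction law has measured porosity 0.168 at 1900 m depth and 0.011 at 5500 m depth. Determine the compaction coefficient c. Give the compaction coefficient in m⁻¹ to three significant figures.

Working in km (1 km = 1000 m; c in km⁻¹ = c in m⁻¹ × 1000):
Athy: n(Z) = n₀ e^(−cZ) ⇒ n₁/n₂ = e^{c(Z₂−Z₁)} ⇒ c = ln(n₁/n₂)/(Z₂−Z₁)
c = ln(0.168/0.011) / (5.5 − 1.9) = ln(15.27) / 3.6 = 2.7261 / 3.6 = 0.7572 km⁻¹

0.000757 m⁻¹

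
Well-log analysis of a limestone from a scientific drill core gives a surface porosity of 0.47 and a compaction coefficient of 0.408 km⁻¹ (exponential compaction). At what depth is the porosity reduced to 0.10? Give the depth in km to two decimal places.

3.79 km

Invert Athy's law: z = ln(φ₀/φ) / c
z = ln(0.47/0.1) / 0.408 = ln(4.7) / 0.408 = 1.5476 / 0.408 = 3.793 km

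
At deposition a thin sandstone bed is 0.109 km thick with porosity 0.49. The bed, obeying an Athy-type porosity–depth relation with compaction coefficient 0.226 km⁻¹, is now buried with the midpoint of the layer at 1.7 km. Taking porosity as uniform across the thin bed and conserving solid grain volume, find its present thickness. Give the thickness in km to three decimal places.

0.083 km

Porosity at 1.7 km: phi = 0.49·exp(−0.226×1.7) = 0.3337
Solid-volume conservation: h(1−phi) = h₀(1−phi₀) ⇒ h = h₀·(1−phi₀)/(1−phi)
h = 0.109 × (1 − 0.49)/(1 − 0.3337) = 0.109 × 0.7654 = 0.0834 km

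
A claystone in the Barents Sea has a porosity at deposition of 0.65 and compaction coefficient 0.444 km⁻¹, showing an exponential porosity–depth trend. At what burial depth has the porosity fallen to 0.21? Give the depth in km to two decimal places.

2.54 km

Invert Athy's law: d = ln(n₀/n) / k
d = ln(0.65/0.21) / 0.444 = ln(3.095) / 0.444 = 1.1299 / 0.444 = 2.545 km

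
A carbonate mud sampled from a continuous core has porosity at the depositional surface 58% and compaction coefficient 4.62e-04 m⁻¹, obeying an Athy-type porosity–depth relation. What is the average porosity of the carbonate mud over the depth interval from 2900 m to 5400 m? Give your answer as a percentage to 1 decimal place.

Working in km (1 km = 1000 m; β in km⁻¹ = β in m⁻¹ × 1000):
⟨φ⟩ = (1/(Z₂−Z₁)) ∫ φ₀ e^(−βZ) dZ = φ₀·(e^(−β·Z₁) − e^(−β·Z₂)) / (β·(Z₂−Z₁))
e^(−0.462×2.9) = 0.2619; e^(−0.462×5.4) = 0.0825
⟨φ⟩ = 0.58 × (0.2619 − 0.0825) / (0.462 × 2.5) = 0.58 × 0.1553 = 0.0901

9.0%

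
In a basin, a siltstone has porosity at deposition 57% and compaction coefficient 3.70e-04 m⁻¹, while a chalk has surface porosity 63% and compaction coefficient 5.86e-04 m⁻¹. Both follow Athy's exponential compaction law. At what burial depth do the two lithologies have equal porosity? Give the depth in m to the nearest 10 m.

460 m

Working in km (1 km = 1000 m; k in km⁻¹ = k in m⁻¹ × 1000):
Set φ₀ₐ e^(−kₐd) = φ₀ᵦ e^(−kᵦd) ⇒ ln(φ₀ₐ/φ₀ᵦ) = (kₐ − kᵦ)·d
d = ln(0.57/0.63) / (0.37 − 0.586) = -0.1001 / -0.216 = 0.463 km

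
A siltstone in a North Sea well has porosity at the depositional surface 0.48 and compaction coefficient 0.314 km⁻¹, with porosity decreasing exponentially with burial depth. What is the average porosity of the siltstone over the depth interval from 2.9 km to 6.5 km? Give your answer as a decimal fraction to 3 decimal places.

⟨phi⟩ = (1/(Z₂−Z₁)) ∫ phi₀ e^(−βZ) dZ = phi₀·(e^(−β·Z₁) − e^(−β·Z₂)) / (β·(Z₂−Z₁))
e^(−0.314×2.9) = 0.4023; e^(−0.314×6.5) = 0.1299
⟨phi⟩ = 0.48 × (0.4023 − 0.1299) / (0.314 × 3.6) = 0.48 × 0.2410 = 0.1157

0.116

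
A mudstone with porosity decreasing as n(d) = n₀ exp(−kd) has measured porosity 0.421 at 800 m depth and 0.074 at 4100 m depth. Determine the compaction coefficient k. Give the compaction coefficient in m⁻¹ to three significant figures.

0.000527 m⁻¹

Working in km (1 km = 1000 m; k in km⁻¹ = k in m⁻¹ × 1000):
Athy: n(d) = n₀ e^(−kd) ⇒ n₁/n₂ = e^{k(d₂−d₁)} ⇒ k = ln(n₁/n₂)/(d₂−d₁)
k = ln(0.421/0.074) / (4.1 − 0.8) = ln(5.689) / 3.3 = 1.7386 / 3.3 = 0.5268 km⁻¹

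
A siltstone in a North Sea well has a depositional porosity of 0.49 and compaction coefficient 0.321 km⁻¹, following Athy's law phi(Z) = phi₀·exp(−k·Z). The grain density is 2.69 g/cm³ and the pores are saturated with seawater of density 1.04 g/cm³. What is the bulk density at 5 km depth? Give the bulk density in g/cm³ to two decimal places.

2.53 g/cm³

Porosity at depth: phi = 0.49·exp(−0.321×5) = 0.49×0.2009 = 0.0984
Bulk density: ρ_b = (1−phi)ρ_g + phi·ρ_f = 0.9016×2.69 + 0.0984×1.04
       = 2.425 + 0.102 = 2.528 g/cm³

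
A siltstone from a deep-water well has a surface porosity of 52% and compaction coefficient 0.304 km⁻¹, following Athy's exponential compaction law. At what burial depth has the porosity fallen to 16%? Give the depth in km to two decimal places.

3.88 km

Invert Athy's law: d = ln(φ₀/φ) / c
d = ln(0.52/0.16) / 0.304 = ln(3.25) / 0.304 = 1.1787 / 0.304 = 3.877 km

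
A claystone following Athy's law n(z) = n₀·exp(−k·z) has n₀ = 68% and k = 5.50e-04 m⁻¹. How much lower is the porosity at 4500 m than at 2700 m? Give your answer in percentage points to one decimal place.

Working in km (1 km = 1000 m; k in km⁻¹ = k in m⁻¹ × 1000):
n(2.7) = 0.68·e^(−0.55×2.7) = 0.1540
n(4.5) = 0.68·e^(−0.55×4.5) = 0.0572
Δn = 0.1540 − 0.0572 = 0.0968

9.7 percentage points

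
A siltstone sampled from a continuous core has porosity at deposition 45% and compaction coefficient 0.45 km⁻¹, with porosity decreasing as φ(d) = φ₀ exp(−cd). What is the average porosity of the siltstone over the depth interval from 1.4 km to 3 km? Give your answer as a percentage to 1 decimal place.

17.1%

⟨φ⟩ = (1/(d₂−d₁)) ∫ φ₀ e^(−cd) dd = φ₀·(e^(−c·d₁) − e^(−c·d₂)) / (c·(d₂−d₁))
e^(−0.45×1.4) = 0.5326; e^(−0.45×3) = 0.2592
⟨φ⟩ = 0.45 × (0.5326 − 0.2592) / (0.45 × 1.6) = 0.45 × 0.3797 = 0.1708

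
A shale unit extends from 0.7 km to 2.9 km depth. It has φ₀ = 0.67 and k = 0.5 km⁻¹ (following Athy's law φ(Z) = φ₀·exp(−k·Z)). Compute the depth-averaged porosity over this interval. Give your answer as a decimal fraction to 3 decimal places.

0.286

⟨φ⟩ = (1/(Z₂−Z₁)) ∫ φ₀ e^(−kZ) dZ = φ₀·(e^(−k·Z₁) − e^(−k·Z₂)) / (k·(Z₂−Z₁))
e^(−0.5×0.7) = 0.7047; e^(−0.5×2.9) = 0.2346
⟨φ⟩ = 0.67 × (0.7047 − 0.2346) / (0.5 × 2.2) = 0.67 × 0.4274 = 0.2863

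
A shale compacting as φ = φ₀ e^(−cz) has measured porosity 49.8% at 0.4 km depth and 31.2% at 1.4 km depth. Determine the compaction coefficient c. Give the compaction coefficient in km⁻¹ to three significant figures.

Athy: φ(z) = φ₀ e^(−cz) ⇒ φ₁/φ₂ = e^{c(z₂−z₁)} ⇒ c = ln(φ₁/φ₂)/(z₂−z₁)
c = ln(0.498/0.312) / (1.4 − 0.4) = ln(1.596) / 1 = 0.4676 / 1 = 0.4676 km⁻¹

0.468 km⁻¹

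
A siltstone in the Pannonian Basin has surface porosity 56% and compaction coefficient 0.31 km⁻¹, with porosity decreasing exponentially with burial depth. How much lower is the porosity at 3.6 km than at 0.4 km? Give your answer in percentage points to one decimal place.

φ(0.4) = 0.56·e^(−0.31×0.4) = 0.4947
φ(3.6) = 0.56·e^(−0.31×3.6) = 0.1834
Δφ = 0.4947 − 0.1834 = 0.3112

31.1 percentage points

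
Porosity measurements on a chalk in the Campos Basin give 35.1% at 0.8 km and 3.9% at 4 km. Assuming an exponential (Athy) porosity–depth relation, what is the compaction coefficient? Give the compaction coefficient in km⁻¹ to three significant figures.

Athy: φ(d) = φ₀ e^(−kd) ⇒ φ₁/φ₂ = e^{k(d₂−d₁)} ⇒ k = ln(φ₁/φ₂)/(d₂−d₁)
k = ln(0.351/0.039) / (4 − 0.8) = ln(9) / 3.2 = 2.1972 / 3.2 = 0.6866 km⁻¹

0.687 km⁻¹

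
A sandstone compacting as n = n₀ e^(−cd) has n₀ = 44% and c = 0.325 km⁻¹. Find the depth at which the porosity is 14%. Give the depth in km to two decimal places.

Invert Athy's law: d = ln(n₀/n) / c
d = ln(0.44/0.14) / 0.325 = ln(3.143) / 0.325 = 1.1451 / 0.325 = 3.523 km

3.52 km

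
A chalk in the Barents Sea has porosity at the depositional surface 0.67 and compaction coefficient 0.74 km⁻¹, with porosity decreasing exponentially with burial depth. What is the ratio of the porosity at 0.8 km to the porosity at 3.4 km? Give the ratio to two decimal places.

phi(d₁)/phi(d₂) = e^(−k·d₁)/e^(−k·d₂) = e^{k(d₂−d₁)}
= exp(0.74 × 2.6) = exp(1.924) = 6.8483

6.85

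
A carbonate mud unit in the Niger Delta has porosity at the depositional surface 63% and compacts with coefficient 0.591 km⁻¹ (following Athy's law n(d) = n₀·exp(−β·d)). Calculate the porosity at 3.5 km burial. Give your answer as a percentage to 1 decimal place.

n = n₀·exp(−β·d) = 0.63 × exp(−0.591 × 3.5) = 0.63 × exp(−2.068)
  = 0.63 × 0.1264 = 0.0796

8.0%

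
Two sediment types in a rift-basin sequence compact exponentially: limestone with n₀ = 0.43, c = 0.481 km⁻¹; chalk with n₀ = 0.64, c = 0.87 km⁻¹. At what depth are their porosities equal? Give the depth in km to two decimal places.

Set n₀ₐ e^(−cₐZ) = n₀ᵦ e^(−cᵦZ) ⇒ ln(n₀ₐ/n₀ᵦ) = (cₐ − cᵦ)·Z
Z = ln(0.43/0.64) / (0.481 − 0.87) = -0.3977 / -0.389 = 1.022 km

1.02 km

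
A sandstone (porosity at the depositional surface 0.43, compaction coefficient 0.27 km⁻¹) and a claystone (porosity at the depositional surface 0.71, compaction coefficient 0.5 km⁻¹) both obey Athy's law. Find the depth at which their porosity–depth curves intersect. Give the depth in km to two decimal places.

Set n₀ₐ e^(−βₐz) = n₀ᵦ e^(−βᵦz) ⇒ ln(n₀ₐ/n₀ᵦ) = (βₐ − βᵦ)·z
z = ln(0.43/0.71) / (0.27 − 0.5) = -0.5015 / -0.23 = 2.180 km

2.18 km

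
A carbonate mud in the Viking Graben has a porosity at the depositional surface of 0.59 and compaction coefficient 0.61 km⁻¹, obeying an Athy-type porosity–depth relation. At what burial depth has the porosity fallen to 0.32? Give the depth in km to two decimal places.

1.00 km

Invert Athy's law: d = ln(n₀/n) / β
d = ln(0.59/0.32) / 0.61 = ln(1.844) / 0.61 = 0.6118 / 0.61 = 1.003 km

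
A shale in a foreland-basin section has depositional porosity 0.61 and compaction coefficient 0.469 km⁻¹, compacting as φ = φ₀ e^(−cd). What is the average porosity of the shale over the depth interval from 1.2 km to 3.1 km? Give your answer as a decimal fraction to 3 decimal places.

⟨φ⟩ = (1/(d₂−d₁)) ∫ φ₀ e^(−cd) dd = φ₀·(e^(−c·d₁) − e^(−c·d₂)) / (c·(d₂−d₁))
e^(−0.469×1.2) = 0.5696; e^(−0.469×3.1) = 0.2337
⟨φ⟩ = 0.61 × (0.5696 − 0.2337) / (0.469 × 1.9) = 0.61 × 0.3770 = 0.2300

0.230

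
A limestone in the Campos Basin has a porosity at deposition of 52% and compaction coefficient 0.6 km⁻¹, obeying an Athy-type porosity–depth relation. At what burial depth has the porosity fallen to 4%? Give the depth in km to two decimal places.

4.27 km

Invert Athy's law: d = ln(n₀/n) / β
d = ln(0.52/0.04) / 0.6 = ln(13) / 0.6 = 2.5649 / 0.6 = 4.275 km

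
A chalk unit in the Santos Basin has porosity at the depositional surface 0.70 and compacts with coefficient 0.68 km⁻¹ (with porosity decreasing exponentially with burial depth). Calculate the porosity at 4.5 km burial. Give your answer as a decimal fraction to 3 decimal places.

0.033

n = n₀·exp(−β·z) = 0.7 × exp(−0.68 × 4.5) = 0.7 × exp(−3.06)
  = 0.7 × 0.0469 = 0.0328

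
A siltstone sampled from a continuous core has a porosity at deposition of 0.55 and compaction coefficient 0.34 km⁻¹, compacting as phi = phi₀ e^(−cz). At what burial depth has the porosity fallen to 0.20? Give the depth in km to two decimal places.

2.98 km

Invert Athy's law: z = ln(phi₀/phi) / c
z = ln(0.55/0.2) / 0.34 = ln(2.75) / 0.34 = 1.0116 / 0.34 = 2.975 km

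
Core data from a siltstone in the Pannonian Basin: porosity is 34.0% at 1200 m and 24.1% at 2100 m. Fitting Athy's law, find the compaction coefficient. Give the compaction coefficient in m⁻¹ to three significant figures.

Working in km (1 km = 1000 m; c in km⁻¹ = c in m⁻¹ × 1000):
Athy: φ(z) = φ₀ e^(−cz) ⇒ φ₁/φ₂ = e^{c(z₂−z₁)} ⇒ c = ln(φ₁/φ₂)/(z₂−z₁)
c = ln(0.34/0.241) / (2.1 − 1.2) = ln(1.411) / 0.9 = 0.3441 / 0.9 = 0.3824 km⁻¹

0.000382 m⁻¹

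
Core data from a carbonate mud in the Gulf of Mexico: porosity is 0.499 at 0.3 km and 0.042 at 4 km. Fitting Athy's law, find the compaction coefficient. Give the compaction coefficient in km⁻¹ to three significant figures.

0.669 km⁻¹

Athy: phi(z) = phi₀ e^(−cz) ⇒ phi₁/phi₂ = e^{c(z₂−z₁)} ⇒ c = ln(phi₁/phi₂)/(z₂−z₁)
c = ln(0.499/0.042) / (4 − 0.3) = ln(11.88) / 3.7 = 2.4749 / 3.7 = 0.6689 km⁻¹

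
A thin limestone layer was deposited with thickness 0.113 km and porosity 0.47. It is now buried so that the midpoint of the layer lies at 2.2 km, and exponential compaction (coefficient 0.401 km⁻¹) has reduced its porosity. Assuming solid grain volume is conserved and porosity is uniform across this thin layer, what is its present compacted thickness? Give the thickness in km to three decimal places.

0.074 km

Porosity at 2.2 km: φ = 0.47·exp(−0.401×2.2) = 0.1945
Solid-volume conservation: h(1−φ) = h₀(1−φ₀) ⇒ h = h₀·(1−φ₀)/(1−φ)
h = 0.113 × (1 − 0.47)/(1 − 0.1945) = 0.113 × 0.6580 = 0.0744 km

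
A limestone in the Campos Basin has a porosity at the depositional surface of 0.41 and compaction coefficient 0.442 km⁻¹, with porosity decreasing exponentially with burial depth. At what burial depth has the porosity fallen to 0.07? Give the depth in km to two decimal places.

4.00 km

Invert Athy's law: d = ln(n₀/n) / β
d = ln(0.41/0.07) / 0.442 = ln(5.857) / 0.442 = 1.7677 / 0.442 = 3.999 km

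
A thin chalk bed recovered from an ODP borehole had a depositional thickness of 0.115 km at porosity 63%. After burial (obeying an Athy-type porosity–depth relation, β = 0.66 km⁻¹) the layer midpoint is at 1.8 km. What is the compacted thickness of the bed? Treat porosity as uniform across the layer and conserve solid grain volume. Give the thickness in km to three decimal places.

0.053 km

Porosity at 1.8 km: n = 0.63·exp(−0.66×1.8) = 0.1920
Solid-volume conservation: h(1−n) = h₀(1−n₀) ⇒ h = h₀·(1−n₀)/(1−n)
h = 0.115 × (1 − 0.63)/(1 − 0.1920) = 0.115 × 0.4579 = 0.0527 km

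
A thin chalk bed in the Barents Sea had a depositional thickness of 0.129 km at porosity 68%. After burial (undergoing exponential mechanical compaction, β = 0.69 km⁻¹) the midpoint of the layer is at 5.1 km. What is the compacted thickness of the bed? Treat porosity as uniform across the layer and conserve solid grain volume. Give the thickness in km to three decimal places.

0.042 km

Porosity at 5.1 km: φ = 0.68·exp(−0.69×5.1) = 0.0201
Solid-volume conservation: h(1−φ) = h₀(1−φ₀) ⇒ h = h₀·(1−φ₀)/(1−φ)
h = 0.129 × (1 − 0.68)/(1 − 0.0201) = 0.129 × 0.3266 = 0.0421 km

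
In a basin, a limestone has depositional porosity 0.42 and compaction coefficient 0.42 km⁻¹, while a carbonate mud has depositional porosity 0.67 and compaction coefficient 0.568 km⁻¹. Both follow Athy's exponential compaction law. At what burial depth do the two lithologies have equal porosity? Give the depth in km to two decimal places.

3.16 km

Set phi₀ₐ e^(−kₐz) = phi₀ᵦ e^(−kᵦz) ⇒ ln(phi₀ₐ/phi₀ᵦ) = (kₐ − kᵦ)·z
z = ln(0.42/0.67) / (0.42 − 0.568) = -0.4670 / -0.148 = 3.156 km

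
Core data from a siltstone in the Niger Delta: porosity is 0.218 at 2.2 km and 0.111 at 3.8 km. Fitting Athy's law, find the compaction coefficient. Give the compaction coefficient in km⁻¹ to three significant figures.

0.422 km⁻¹

Athy: φ(Z) = φ₀ e^(−cZ) ⇒ φ₁/φ₂ = e^{c(Z₂−Z₁)} ⇒ c = ln(φ₁/φ₂)/(Z₂−Z₁)
c = ln(0.218/0.111) / (3.8 − 2.2) = ln(1.964) / 1.6 = 0.6750 / 1.6 = 0.4219 km⁻¹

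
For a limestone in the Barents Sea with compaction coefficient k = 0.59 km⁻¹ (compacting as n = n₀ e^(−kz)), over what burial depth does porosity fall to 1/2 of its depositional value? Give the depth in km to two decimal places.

n/n₀ = 1/2 ⇒ exp(−k·z) = 1/2 ⇒ z = ln(2) / k
z = 0.6931 / 0.59 = 1.175 km

1.17 km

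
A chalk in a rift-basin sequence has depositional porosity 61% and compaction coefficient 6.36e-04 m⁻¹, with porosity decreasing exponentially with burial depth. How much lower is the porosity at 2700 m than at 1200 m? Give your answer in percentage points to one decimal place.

Working in km (1 km = 1000 m; β in km⁻¹ = β in m⁻¹ × 1000):
phi(1.2) = 0.61·e^(−0.636×1.2) = 0.2844
phi(2.7) = 0.61·e^(−0.636×2.7) = 0.1095
Δphi = 0.2844 − 0.1095 = 0.1748

17.5 percentage points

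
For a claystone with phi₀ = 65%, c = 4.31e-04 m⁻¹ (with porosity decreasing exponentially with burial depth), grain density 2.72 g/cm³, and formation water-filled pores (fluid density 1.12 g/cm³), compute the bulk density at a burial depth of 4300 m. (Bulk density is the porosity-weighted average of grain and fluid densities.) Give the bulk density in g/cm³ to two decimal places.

Working in km (1 km = 1000 m; c in km⁻¹ = c in m⁻¹ × 1000):
Porosity at depth: phi = 0.65·exp(−0.431×4.3) = 0.65×0.1567 = 0.1019
Bulk density: ρ_b = (1−phi)ρ_g + phi·ρ_f = 0.8981×2.72 + 0.1019×1.12
       = 2.443 + 0.114 = 2.557 g/cm³

2.56 g/cm³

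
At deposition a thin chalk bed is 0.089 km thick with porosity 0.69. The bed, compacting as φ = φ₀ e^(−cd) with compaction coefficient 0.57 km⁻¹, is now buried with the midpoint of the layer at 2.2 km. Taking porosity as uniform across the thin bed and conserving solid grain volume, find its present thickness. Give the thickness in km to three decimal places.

0.034 km

Porosity at 2.2 km: φ = 0.69·exp(−0.57×2.2) = 0.1969
Solid-volume conservation: h(1−φ) = h₀(1−φ₀) ⇒ h = h₀·(1−φ₀)/(1−φ)
h = 0.089 × (1 − 0.69)/(1 − 0.1969) = 0.089 × 0.3860 = 0.0344 km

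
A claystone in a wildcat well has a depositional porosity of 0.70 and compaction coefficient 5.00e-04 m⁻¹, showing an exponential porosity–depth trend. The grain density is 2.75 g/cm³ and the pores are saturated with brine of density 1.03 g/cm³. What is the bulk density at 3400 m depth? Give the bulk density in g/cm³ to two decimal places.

Working in km (1 km = 1000 m; c in km⁻¹ = c in m⁻¹ × 1000):
Porosity at depth: phi = 0.7·exp(−0.5×3.4) = 0.7×0.1827 = 0.1279
Bulk density: ρ_b = (1−phi)ρ_g + phi·ρ_f = 0.8721×2.75 + 0.1279×1.03
       = 2.398 + 0.132 = 2.530 g/cm³

2.53 g/cm³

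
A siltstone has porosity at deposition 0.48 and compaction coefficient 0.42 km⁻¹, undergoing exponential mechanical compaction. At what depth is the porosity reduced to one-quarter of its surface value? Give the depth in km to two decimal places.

3.30 km

φ/φ₀ = 1/4 ⇒ exp(−β·z) = 1/4 ⇒ z = ln(4) / β
z = 1.3863 / 0.42 = 3.301 km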